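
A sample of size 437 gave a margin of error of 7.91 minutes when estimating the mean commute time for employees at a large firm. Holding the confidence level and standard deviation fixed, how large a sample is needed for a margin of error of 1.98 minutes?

Margin of error scales as 1/√n, so n₂ = n₁·(E₁/E₂)².
n₂ = 437 × (7.91/1.98)² = 437 × 15.96 = 6974.52
Round up: n₂ = 6975.

6975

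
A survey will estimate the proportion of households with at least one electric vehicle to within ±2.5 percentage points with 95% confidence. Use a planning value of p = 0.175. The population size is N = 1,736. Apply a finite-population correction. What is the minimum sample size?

588

For a proportion with margin E = 0.025 at 95% confidence, z = 1.960.
n = p̂(1−p̂)(z/E)² = 0.175 × 0.825 × (1.960/0.025)² = 887.41 — call this n₀.
Finite-population correction with N = 1,736: n = n₀ / (1 + (n₀−1)/N) = 887.41 / 1.511 = 587.30
Round up: n = 588.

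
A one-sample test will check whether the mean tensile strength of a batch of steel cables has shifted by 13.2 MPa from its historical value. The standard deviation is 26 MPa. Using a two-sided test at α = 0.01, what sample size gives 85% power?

For a one-sample z-test, n = ((z_{α/2} + z_β)·σ/δ)².
z_{α/2} = 2.576 (two-sided α = 0.01); z_β = 1.036 (power 85% → β = 0.15).
n = (3.612 × 26 / 13.2)² = 50.62
Round up: n = 51.

51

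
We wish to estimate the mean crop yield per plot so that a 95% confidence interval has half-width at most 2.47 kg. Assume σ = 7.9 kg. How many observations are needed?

40

For a mean, the margin of error is E = z·σ/√n, so n = (zσ/E)².
At 95% confidence, z = 1.960.
n = (1.960 × 7.9 / 2.47)² = 39.30
Round up: n = 40.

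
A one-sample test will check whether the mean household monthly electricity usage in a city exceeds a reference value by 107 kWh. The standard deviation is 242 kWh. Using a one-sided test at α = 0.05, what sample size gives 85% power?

For a one-sample z-test, n = ((z_α + z_β)·σ/δ)².
z_α = 1.645 (one-sided α = 0.05); z_β = 1.036 (power 85% → β = 0.15).
n = (2.681 × 242 / 107)² = 36.77
Round up: n = 37.

37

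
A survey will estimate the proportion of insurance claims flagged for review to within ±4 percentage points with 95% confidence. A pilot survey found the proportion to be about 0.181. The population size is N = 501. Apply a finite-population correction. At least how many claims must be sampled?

For a proportion with margin E = 0.04 at 95% confidence, z = 1.960.
n = p̂(1−p̂)(z/E)² = 0.181 × 0.819 × (1.960/0.04)² = 355.92 — call this n₀.
Finite-population correction with N = 501: n = n₀ / (1 + (n₀−1)/N) = 355.92 / 1.708 = 208.38
Round up: n = 209.

n = 209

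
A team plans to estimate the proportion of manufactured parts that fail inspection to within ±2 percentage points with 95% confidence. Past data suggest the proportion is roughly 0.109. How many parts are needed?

For a proportion with margin E = 0.02 at 95% confidence, z = 1.960.
n = p̂(1−p̂)(z/E)² = 0.109 × 0.891 × (1.960/0.02)² = 932.73
Round up: n = 933.

933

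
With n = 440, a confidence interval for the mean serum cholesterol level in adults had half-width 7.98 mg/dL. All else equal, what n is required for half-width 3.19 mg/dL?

Margin of error scales as 1/√n, so n₂ = n₁·(E₁/E₂)².
n₂ = 440 × (7.98/3.19)² = 440 × 6.258 = 2753.52
Round up: n₂ = 2754.

2754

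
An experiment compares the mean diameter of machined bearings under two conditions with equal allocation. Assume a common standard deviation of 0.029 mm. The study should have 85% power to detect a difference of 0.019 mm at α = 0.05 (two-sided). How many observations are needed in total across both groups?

For two equal groups, n per group = 2·((z_{α/2} + z_β)·σ/δ)².
z_{α/2} = 1.960; z_β = 1.036 (power 85%).
n = 2 × (2.996 × 0.029 / 0.019)² = 2 × 20.91 = 41.82
Round up: n = 42 per group.
Total across both groups: 2 × 42 = 84.

84 total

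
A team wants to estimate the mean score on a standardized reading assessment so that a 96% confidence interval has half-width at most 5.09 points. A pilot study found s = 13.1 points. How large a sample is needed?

28

For a mean, the margin of error is E = z·σ/√n, so n = (zσ/E)².
At 96% confidence, z = 2.054.
n = (2.054 × 13.1 / 5.09)² = 27.95
Round up: n = 28.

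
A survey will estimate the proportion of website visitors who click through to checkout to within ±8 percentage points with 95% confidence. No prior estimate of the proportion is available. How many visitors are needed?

For a proportion with margin E = 0.08 at 95% confidence, z = 1.960.
With no prior estimate, use p = 0.5, which maximizes p(1−p) at 0.25.
n = 0.25 × (z/E)² = 0.25 × (1.960/0.08)² = 150.06
Round up: n = 151.

151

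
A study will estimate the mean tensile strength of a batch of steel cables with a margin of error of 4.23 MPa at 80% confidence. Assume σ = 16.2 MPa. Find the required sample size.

25

For a mean, the margin of error is E = z·σ/√n, so n = (zσ/E)².
At 80% confidence, z = 1.282.
n = (1.282 × 16.2 / 4.23)² = 24.11
Round up: n = 25.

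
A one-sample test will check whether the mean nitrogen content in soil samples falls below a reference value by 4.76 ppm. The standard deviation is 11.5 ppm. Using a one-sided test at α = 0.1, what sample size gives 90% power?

39

For a one-sample z-test, n = ((z_α + z_β)·σ/δ)².
z_α = 1.282 (one-sided α = 0.1); z_β = 1.282 (power 90% → β = 0.1).
n = (2.564 × 11.5 / 4.76)² = 38.37
Round up: n = 39.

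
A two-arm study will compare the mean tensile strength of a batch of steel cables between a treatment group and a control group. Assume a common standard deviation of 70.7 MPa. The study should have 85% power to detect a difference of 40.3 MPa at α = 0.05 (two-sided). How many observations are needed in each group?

56 per group

For two equal groups, n per group = 2·((z_{α/2} + z_β)·σ/δ)².
z_{α/2} = 1.960; z_β = 1.036 (power 85%).
n = 2 × (2.996 × 70.7 / 40.3)² = 2 × 27.63 = 55.26
Round up: n = 56 per group.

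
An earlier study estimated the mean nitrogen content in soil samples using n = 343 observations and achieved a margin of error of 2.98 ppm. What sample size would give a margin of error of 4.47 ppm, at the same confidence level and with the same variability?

Margin of error scales as 1/√n, so n₂ = n₁·(E₁/E₂)².
n₂ = 343 × (2.98/4.47)² = 343 × 0.4444 = 152.43
Round up: n₂ = 153.

153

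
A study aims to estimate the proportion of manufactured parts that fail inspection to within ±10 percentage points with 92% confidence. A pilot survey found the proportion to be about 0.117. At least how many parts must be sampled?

32

For a proportion with margin E = 0.1 at 92% confidence, z = 1.751.
n = p̂(1−p̂)(z/E)² = 0.117 × 0.883 × (1.751/0.1)² = 31.68
Round up: n = 32.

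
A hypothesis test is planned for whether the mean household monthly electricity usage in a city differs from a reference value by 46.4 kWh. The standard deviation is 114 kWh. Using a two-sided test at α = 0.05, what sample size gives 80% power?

For a one-sample z-test, n = ((z_{α/2} + z_β)·σ/δ)².
z_{α/2} = 1.960 (two-sided α = 0.05); z_β = 0.842 (power 80% → β = 0.2).
n = (2.802 × 114 / 46.4)² = 47.39
Round up: n = 48.

n = 48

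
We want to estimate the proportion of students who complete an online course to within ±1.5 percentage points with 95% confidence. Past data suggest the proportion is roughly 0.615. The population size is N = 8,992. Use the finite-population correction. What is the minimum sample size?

For a proportion with margin E = 0.015 at 95% confidence, z = 1.960.
n = p̂(1−p̂)(z/E)² = 0.615 × 0.385 × (1.960/0.015)² = 4042.64 — call this n₀.
Finite-population correction with N = 8,992: n = n₀ / (1 + (n₀−1)/N) = 4042.64 / 1.449 = 2789.95
Round up: n = 2790.

2790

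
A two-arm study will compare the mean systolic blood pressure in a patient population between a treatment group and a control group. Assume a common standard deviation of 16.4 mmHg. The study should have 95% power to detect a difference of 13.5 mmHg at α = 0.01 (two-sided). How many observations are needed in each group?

For two equal groups, n per group = 2·((z_{α/2} + z_β)·σ/δ)².
z_{α/2} = 2.576; z_β = 1.645 (power 95%).
n = 2 × (4.221 × 16.4 / 13.5)² = 2 × 26.29 = 52.58
Round up: n = 53 per group.

53 per group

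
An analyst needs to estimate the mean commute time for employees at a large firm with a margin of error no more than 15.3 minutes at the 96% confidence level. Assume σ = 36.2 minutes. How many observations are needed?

24

For a mean, the margin of error is E = z·σ/√n, so n = (zσ/E)².
At 96% confidence, z = 2.054.
n = (2.054 × 36.2 / 15.3)² = 23.62
Round up: n = 24.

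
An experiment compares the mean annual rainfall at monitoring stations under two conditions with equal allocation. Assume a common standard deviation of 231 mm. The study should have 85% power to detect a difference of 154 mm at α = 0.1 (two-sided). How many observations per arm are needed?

For two equal groups, n per group = 2·((z_{α/2} + z_β)·σ/δ)².
z_{α/2} = 1.645; z_β = 1.036 (power 85%).
n = 2 × (2.681 × 231 / 154)² = 2 × 16.17 = 32.34
Round up: n = 33 per group.

33 per group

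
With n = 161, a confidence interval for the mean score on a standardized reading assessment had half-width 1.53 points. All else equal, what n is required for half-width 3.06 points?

Margin of error scales as 1/√n, so n₂ = n₁·(E₁/E₂)².
n₂ = 161 × (1.53/3.06)² = 161 × 0.25 = 40.25
Round up: n₂ = 41.

n = 41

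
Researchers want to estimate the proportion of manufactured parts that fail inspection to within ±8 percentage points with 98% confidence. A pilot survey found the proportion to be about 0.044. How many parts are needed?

n = 36

For a proportion with margin E = 0.08 at 98% confidence, z = 2.326.
n = p̂(1−p̂)(z/E)² = 0.044 × 0.956 × (2.326/0.08)² = 35.56
Round up: n = 36.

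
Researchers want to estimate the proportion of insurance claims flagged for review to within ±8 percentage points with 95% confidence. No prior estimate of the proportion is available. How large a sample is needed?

For a proportion with margin E = 0.08 at 95% confidence, z = 1.960.
With no prior estimate, use p = 0.5, which maximizes p(1−p) at 0.25.
n = 0.25 × (z/E)² = 0.25 × (1.960/0.08)² = 150.06
Round up: n = 151.

151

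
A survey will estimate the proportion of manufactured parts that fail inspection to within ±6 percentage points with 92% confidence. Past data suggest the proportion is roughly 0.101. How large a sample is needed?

For a proportion with margin E = 0.06 at 92% confidence, z = 1.751.
n = p̂(1−p̂)(z/E)² = 0.101 × 0.899 × (1.751/0.06)² = 77.33
Round up: n = 78.

n = 78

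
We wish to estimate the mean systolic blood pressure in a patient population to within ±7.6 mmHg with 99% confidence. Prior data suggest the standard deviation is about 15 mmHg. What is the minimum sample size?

For a mean, the margin of error is E = z·σ/√n, so n = (zσ/E)².
At 99% confidence, z = 2.576.
n = (2.576 × 15 / 7.6)² = 25.85
Round up: n = 26.

26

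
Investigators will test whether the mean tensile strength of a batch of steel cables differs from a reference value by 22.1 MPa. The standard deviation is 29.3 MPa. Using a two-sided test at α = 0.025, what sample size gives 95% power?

For a one-sample z-test, n = ((z_{α/2} + z_β)·σ/δ)².
z_{α/2} = 2.241 (two-sided α = 0.025); z_β = 1.645 (power 95% → β = 0.05).
n = (3.886 × 29.3 / 22.1)² = 26.54
Round up: n = 27.

n = 27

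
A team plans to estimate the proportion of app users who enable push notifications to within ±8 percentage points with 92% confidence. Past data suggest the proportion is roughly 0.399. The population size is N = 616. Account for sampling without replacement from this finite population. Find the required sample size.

For a proportion with margin E = 0.08 at 92% confidence, z = 1.751.
n = p̂(1−p̂)(z/E)² = 0.399 × 0.601 × (1.751/0.08)² = 114.88 — call this n₀.
Finite-population correction with N = 616: n = n₀ / (1 + (n₀−1)/N) = 114.88 / 1.185 = 96.95
Round up: n = 97.

n = 97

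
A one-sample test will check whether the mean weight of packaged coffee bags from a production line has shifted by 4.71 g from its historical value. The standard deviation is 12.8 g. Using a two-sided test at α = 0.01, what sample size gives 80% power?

87

For a one-sample z-test, n = ((z_{α/2} + z_β)·σ/δ)².
z_{α/2} = 2.576 (two-sided α = 0.01); z_β = 0.842 (power 80% → β = 0.2).
n = (3.418 × 12.8 / 4.71)² = 86.28
Round up: n = 87.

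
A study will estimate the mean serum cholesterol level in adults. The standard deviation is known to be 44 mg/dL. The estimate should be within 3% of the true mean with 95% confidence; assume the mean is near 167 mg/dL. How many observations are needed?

297

For a mean, the margin of error is E = z·σ/√n, so n = (zσ/E)².
At 95% confidence, z = 1.960.
E = 3% of 167 = 5.01 mg/dL.
n = (1.960 × 44 / 5.01)² = 296.31
Round up: n = 297.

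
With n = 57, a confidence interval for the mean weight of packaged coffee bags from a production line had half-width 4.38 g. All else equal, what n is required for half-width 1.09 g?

Margin of error scales as 1/√n, so n₂ = n₁·(E₁/E₂)².
n₂ = 57 × (4.38/1.09)² = 57 × 16.15 = 920.55
Round up: n₂ = 921.

921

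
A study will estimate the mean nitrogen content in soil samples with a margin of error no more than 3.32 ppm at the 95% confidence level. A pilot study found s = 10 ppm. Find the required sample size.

For a mean, the margin of error is E = z·σ/√n, so n = (zσ/E)².
At 95% confidence, z = 1.960.
n = (1.960 × 10 / 3.32)² = 34.85
Round up: n = 35.

35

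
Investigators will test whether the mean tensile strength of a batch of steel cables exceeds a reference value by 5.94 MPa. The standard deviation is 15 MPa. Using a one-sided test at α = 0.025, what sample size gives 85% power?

58

For a one-sample z-test, n = ((z_α + z_β)·σ/δ)².
z_α = 1.960 (one-sided α = 0.025); z_β = 1.036 (power 85% → β = 0.15).
n = (2.996 × 15 / 5.94)² = 57.24
Round up: n = 58.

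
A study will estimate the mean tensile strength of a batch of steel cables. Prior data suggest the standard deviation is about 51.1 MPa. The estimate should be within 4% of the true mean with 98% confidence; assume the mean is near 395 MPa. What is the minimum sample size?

57

For a mean, the margin of error is E = z·σ/√n, so n = (zσ/E)².
At 98% confidence, z = 2.326.
E = 4% of 395 = 15.8 MPa.
n = (2.326 × 51.1 / 15.8)² = 56.59
Round up: n = 57.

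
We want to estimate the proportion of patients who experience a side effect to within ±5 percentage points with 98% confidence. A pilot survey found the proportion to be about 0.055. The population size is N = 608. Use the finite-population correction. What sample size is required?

96

For a proportion with margin E = 0.05 at 98% confidence, z = 2.326.
n = p̂(1−p̂)(z/E)² = 0.055 × 0.945 × (2.326/0.05)² = 112.48 — call this n₀.
Finite-population correction with N = 608: n = n₀ / (1 + (n₀−1)/N) = 112.48 / 1.183 = 95.08
Round up: n = 96.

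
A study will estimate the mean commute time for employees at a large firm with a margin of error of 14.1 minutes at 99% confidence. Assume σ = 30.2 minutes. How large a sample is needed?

n = 31

For a mean, the margin of error is E = z·σ/√n, so n = (zσ/E)².
At 99% confidence, z = 2.576.
n = (2.576 × 30.2 / 14.1)² = 30.44
Round up: n = 31.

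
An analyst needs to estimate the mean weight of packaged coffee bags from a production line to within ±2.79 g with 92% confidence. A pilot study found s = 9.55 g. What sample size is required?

n = 36

For a mean, the margin of error is E = z·σ/√n, so n = (zσ/E)².
At 92% confidence, z = 1.751.
n = (1.751 × 9.55 / 2.79)² = 35.92
Round up: n = 36.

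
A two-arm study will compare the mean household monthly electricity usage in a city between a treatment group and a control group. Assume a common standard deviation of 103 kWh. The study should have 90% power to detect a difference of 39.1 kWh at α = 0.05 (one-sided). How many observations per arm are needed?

119 per group

For two equal groups, n per group = 2·((z_α + z_β)·σ/δ)².
z_α = 1.645; z_β = 1.282 (power 90%).
n = 2 × (2.927 × 103 / 39.1)² = 2 × 59.45 = 118.90
Round up: n = 119 per group.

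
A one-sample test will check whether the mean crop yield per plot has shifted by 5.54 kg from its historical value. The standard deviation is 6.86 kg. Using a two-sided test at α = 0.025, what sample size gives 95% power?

For a one-sample z-test, n = ((z_{α/2} + z_β)·σ/δ)².
z_{α/2} = 2.241 (two-sided α = 0.025); z_β = 1.645 (power 95% → β = 0.05).
n = (3.886 × 6.86 / 5.54)² = 23.15
Round up: n = 24.

24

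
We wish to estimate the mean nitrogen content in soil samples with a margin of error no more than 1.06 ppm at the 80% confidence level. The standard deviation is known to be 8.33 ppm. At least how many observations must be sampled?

For a mean, the margin of error is E = z·σ/√n, so n = (zσ/E)².
At 80% confidence, z = 1.282.
n = (1.282 × 8.33 / 1.06)² = 101.50
Round up: n = 102.

n = 102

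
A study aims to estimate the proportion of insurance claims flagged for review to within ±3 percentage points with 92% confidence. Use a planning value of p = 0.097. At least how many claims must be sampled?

For a proportion with margin E = 0.03 at 92% confidence, z = 1.751.
n = p̂(1−p̂)(z/E)² = 0.097 × 0.903 × (1.751/0.03)² = 298.39
Round up: n = 299.

299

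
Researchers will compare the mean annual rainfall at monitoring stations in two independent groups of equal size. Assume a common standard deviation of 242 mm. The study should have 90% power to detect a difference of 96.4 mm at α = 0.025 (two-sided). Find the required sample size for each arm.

157 per group

For two equal groups, n per group = 2·((z_{α/2} + z_β)·σ/δ)².
z_{α/2} = 2.241; z_β = 1.282 (power 90%).
n = 2 × (3.523 × 242 / 96.4)² = 2 × 78.22 = 156.44
Round up: n = 157 per group.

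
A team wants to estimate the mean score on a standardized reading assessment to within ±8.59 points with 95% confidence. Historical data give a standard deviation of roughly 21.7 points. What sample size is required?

25

For a mean, the margin of error is E = z·σ/√n, so n = (zσ/E)².
At 95% confidence, z = 1.960.
n = (1.960 × 21.7 / 8.59)² = 24.52
Round up: n = 25.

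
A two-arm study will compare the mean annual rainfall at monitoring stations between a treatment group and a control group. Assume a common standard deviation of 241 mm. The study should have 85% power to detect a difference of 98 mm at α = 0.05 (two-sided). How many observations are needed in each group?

For two equal groups, n per group = 2·((z_{α/2} + z_β)·σ/δ)².
z_{α/2} = 1.960; z_β = 1.036 (power 85%).
n = 2 × (2.996 × 241 / 98)² = 2 × 54.28 = 108.56
Round up: n = 109 per group.

109 per group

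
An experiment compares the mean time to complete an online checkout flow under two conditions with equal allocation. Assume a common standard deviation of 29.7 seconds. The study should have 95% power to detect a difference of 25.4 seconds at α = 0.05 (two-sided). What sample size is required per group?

For two equal groups, n per group = 2·((z_{α/2} + z_β)·σ/δ)².
z_{α/2} = 1.960; z_β = 1.645 (power 95%).
n = 2 × (3.605 × 29.7 / 25.4)² = 2 × 17.77 = 35.54
Round up: n = 36 per group.

36 per group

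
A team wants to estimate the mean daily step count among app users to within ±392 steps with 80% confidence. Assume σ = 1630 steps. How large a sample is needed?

n = 29

For a mean, the margin of error is E = z·σ/√n, so n = (zσ/E)².
At 80% confidence, z = 1.282.
n = (1.282 × 1630 / 392)² = 28.42
Round up: n = 29.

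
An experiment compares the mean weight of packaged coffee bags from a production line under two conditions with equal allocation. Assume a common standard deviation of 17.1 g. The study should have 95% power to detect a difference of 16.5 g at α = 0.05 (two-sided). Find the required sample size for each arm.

For two equal groups, n per group = 2·((z_{α/2} + z_β)·σ/δ)².
z_{α/2} = 1.960; z_β = 1.645 (power 95%).
n = 2 × (3.605 × 17.1 / 16.5)² = 2 × 13.96 = 27.92
Round up: n = 28 per group.

28 per group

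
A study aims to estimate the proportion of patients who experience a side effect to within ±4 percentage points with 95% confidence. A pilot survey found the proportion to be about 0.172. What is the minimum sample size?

n = 342

For a proportion with margin E = 0.04 at 95% confidence, z = 1.960.
n = p̂(1−p̂)(z/E)² = 0.172 × 0.828 × (1.960/0.04)² = 341.94
Round up: n = 342.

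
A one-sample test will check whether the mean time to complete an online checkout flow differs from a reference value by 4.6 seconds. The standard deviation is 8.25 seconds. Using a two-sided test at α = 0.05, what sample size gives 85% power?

29

For a one-sample z-test, n = ((z_{α/2} + z_β)·σ/δ)².
z_{α/2} = 1.960 (two-sided α = 0.05); z_β = 1.036 (power 85% → β = 0.15).
n = (2.996 × 8.25 / 4.6)² = 28.87
Round up: n = 29.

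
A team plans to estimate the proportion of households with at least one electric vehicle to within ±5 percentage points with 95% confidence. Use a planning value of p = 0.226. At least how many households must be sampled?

269

For a proportion with margin E = 0.05 at 95% confidence, z = 1.960.
n = p̂(1−p̂)(z/E)² = 0.226 × 0.774 × (1.960/0.05)² = 268.80
Round up: n = 269.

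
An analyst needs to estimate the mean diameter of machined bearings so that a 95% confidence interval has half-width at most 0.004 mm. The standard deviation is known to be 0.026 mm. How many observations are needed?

For a mean, the margin of error is E = z·σ/√n, so n = (zσ/E)².
At 95% confidence, z = 1.960.
n = (1.960 × 0.026 / 0.004)² = 162.31
Round up: n = 163.

163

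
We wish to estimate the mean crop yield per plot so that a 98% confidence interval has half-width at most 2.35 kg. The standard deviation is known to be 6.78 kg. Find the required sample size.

46

For a mean, the margin of error is E = z·σ/√n, so n = (zσ/E)².
At 98% confidence, z = 2.326.
n = (2.326 × 6.78 / 2.35)² = 45.03
Round up: n = 46.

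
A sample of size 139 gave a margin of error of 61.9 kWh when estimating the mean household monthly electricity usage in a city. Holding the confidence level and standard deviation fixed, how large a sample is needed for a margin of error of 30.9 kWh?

Margin of error scales as 1/√n, so n₂ = n₁·(E₁/E₂)².
n₂ = 139 × (61.9/30.9)² = 139 × 4.013 = 557.81
Round up: n₂ = 558.

n = 558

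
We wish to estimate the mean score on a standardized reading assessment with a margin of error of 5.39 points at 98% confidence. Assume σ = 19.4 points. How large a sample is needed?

71

For a mean, the margin of error is E = z·σ/√n, so n = (zσ/E)².
At 98% confidence, z = 2.326.
n = (2.326 × 19.4 / 5.39)² = 70.09
Round up: n = 71.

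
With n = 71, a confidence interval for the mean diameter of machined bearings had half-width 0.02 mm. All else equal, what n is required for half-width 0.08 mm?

5

Margin of error scales as 1/√n, so n₂ = n₁·(E₁/E₂)².
n₂ = 71 × (0.02/0.08)² = 71 × 0.0625 = 4.44
Round up: n₂ = 5.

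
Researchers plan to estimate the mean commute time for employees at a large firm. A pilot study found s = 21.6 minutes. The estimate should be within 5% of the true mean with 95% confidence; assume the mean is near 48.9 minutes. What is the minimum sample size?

For a mean, the margin of error is E = z·σ/√n, so n = (zσ/E)².
At 95% confidence, z = 1.960.
E = 5% of 48.9 = 2.445 minutes.
n = (1.960 × 21.6 / 2.445)² = 299.82
Round up: n = 300.

300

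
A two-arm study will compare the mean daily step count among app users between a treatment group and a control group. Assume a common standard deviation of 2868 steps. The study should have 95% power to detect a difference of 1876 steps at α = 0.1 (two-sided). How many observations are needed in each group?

For two equal groups, n per group = 2·((z_{α/2} + z_β)·σ/δ)².
z_{α/2} = 1.645; z_β = 1.645 (power 95%).
n = 2 × (3.290 × 2868 / 1876)² = 2 × 25.30 = 50.60
Round up: n = 51 per group.

51 per group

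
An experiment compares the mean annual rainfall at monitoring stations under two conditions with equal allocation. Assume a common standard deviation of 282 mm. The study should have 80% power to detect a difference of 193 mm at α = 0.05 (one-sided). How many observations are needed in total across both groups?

For two equal groups, n per group = 2·((z_α + z_β)·σ/δ)².
z_α = 1.645; z_β = 0.842 (power 80%).
n = 2 × (2.487 × 282 / 193)² = 2 × 13.20 = 26.40
Round up: n = 27 per group.
Total across both groups: 2 × 27 = 54.

54 total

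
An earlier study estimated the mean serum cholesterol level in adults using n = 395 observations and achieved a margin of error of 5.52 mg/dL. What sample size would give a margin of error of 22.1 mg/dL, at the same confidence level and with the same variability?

Margin of error scales as 1/√n, so n₂ = n₁·(E₁/E₂)².
n₂ = 395 × (5.52/22.1)² = 395 × 0.06239 = 24.64
Round up: n₂ = 25.

25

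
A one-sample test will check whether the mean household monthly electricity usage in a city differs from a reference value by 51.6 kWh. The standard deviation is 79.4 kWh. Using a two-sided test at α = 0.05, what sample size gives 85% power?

22

For a one-sample z-test, n = ((z_{α/2} + z_β)·σ/δ)².
z_{α/2} = 1.960 (two-sided α = 0.05); z_β = 1.036 (power 85% → β = 0.15).
n = (2.996 × 79.4 / 51.6)² = 21.25
Round up: n = 22.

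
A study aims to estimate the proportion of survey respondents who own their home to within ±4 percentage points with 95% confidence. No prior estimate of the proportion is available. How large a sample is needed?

601

For a proportion with margin E = 0.04 at 95% confidence, z = 1.960.
With no prior estimate, use p = 0.5, which maximizes p(1−p) at 0.25.
n = 0.25 × (z/E)² = 0.25 × (1.960/0.04)² = 600.25
Round up: n = 601.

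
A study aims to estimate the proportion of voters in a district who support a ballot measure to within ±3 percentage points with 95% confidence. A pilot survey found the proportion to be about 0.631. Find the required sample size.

For a proportion with margin E = 0.03 at 95% confidence, z = 1.960.
n = p̂(1−p̂)(z/E)² = 0.631 × 0.369 × (1.960/0.03)² = 993.86
Round up: n = 994.

994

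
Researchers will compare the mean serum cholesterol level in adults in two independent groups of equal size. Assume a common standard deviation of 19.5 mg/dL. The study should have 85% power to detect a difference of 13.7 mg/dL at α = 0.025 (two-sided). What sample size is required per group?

For two equal groups, n per group = 2·((z_{α/2} + z_β)·σ/δ)².
z_{α/2} = 2.241; z_β = 1.036 (power 85%).
n = 2 × (3.277 × 19.5 / 13.7)² = 2 × 21.76 = 43.52
Round up: n = 44 per group.

44 per group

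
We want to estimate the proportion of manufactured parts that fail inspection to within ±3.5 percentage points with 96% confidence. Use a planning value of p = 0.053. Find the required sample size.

173

For a proportion with margin E = 0.035 at 96% confidence, z = 2.054.
n = p̂(1−p̂)(z/E)² = 0.053 × 0.947 × (2.054/0.035)² = 172.86
Round up: n = 173.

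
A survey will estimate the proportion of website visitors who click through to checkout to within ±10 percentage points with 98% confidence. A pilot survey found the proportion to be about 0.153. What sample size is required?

71

For a proportion with margin E = 0.1 at 98% confidence, z = 2.326.
n = p̂(1−p̂)(z/E)² = 0.153 × 0.847 × (2.326/0.1)² = 70.11
Round up: n = 71.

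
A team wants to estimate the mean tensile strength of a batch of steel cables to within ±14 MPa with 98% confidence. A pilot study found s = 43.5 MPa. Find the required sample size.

53

For a mean, the margin of error is E = z·σ/√n, so n = (zσ/E)².
At 98% confidence, z = 2.326.
n = (2.326 × 43.5 / 14)² = 52.23
Round up: n = 53.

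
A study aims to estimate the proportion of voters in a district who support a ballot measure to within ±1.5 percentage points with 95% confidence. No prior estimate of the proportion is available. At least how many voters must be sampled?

4269

For a proportion with margin E = 0.015 at 95% confidence, z = 1.960.
With no prior estimate, use p = 0.5, which maximizes p(1−p) at 0.25.
n = 0.25 × (z/E)² = 0.25 × (1.960/0.015)² = 4268.44
Round up: n = 4269.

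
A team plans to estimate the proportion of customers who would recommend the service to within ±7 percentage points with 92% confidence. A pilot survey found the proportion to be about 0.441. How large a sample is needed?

155

For a proportion with margin E = 0.07 at 92% confidence, z = 1.751.
n = p̂(1−p̂)(z/E)² = 0.441 × 0.559 × (1.751/0.07)² = 154.25
Round up: n = 155.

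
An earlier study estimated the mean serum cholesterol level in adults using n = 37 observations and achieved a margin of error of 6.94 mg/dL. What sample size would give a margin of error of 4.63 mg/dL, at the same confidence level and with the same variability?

84

Margin of error scales as 1/√n, so n₂ = n₁·(E₁/E₂)².
n₂ = 37 × (6.94/4.63)² = 37 × 2.247 = 83.14
Round up: n₂ = 84.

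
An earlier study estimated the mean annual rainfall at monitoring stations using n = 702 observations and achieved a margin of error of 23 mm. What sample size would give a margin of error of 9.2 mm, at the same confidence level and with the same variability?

4388

Margin of error scales as 1/√n, so n₂ = n₁·(E₁/E₂)².
n₂ = 702 × (23/9.2)² = 702 × 6.25 = 4387.50
Round up: n₂ = 4388.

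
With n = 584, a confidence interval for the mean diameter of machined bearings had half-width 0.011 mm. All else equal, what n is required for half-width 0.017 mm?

n = 245

Margin of error scales as 1/√n, so n₂ = n₁·(E₁/E₂)².
n₂ = 584 × (0.011/0.017)² = 584 × 0.4187 = 244.52
Round up: n₂ = 245.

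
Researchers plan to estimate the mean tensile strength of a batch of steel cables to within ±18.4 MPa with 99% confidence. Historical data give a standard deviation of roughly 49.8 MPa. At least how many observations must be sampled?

For a mean, the margin of error is E = z·σ/√n, so n = (zσ/E)².
At 99% confidence, z = 2.576.
n = (2.576 × 49.8 / 18.4)² = 48.61
Round up: n = 49.

49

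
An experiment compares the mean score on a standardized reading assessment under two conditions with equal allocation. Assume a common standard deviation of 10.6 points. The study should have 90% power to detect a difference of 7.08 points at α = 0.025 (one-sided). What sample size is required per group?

48 per group

For two equal groups, n per group = 2·((z_α + z_β)·σ/δ)².
z_α = 1.960; z_β = 1.282 (power 90%).
n = 2 × (3.242 × 10.6 / 7.08)² = 2 × 23.56 = 47.12
Round up: n = 48 per group.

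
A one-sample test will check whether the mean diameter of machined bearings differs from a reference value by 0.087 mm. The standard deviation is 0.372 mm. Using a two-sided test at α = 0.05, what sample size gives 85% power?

For a one-sample z-test, n = ((z_{α/2} + z_β)·σ/δ)².
z_{α/2} = 1.960 (two-sided α = 0.05); z_β = 1.036 (power 85% → β = 0.15).
n = (2.996 × 0.372 / 0.087)² = 164.11
Round up: n = 165.

165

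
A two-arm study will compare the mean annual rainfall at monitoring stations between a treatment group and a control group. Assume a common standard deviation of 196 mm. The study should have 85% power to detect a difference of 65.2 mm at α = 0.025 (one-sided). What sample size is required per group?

163 per group

For two equal groups, n per group = 2·((z_α + z_β)·σ/δ)².
z_α = 1.960; z_β = 1.036 (power 85%).
n = 2 × (2.996 × 196 / 65.2)² = 2 × 81.11 = 162.22
Round up: n = 163 per group.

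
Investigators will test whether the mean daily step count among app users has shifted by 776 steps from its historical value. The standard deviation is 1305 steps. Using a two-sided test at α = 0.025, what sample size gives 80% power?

For a one-sample z-test, n = ((z_{α/2} + z_β)·σ/δ)².
z_{α/2} = 2.241 (two-sided α = 0.025); z_β = 0.842 (power 80% → β = 0.2).
n = (3.083 × 1305 / 776)² = 26.88
Round up: n = 27.

n = 27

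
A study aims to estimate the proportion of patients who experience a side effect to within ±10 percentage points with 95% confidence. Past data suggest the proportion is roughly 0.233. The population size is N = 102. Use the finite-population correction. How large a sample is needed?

42

For a proportion with margin E = 0.1 at 95% confidence, z = 1.960.
n = p̂(1−p̂)(z/E)² = 0.233 × 0.767 × (1.960/0.1)² = 68.65 — call this n₀.
Finite-population correction with N = 102: n = n₀ / (1 + (n₀−1)/N) = 68.65 / 1.663 = 41.28
Round up: n = 42.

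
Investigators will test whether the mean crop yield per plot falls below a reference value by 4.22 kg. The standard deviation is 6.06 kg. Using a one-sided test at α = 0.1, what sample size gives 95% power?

18

For a one-sample z-test, n = ((z_α + z_β)·σ/δ)².
z_α = 1.282 (one-sided α = 0.1); z_β = 1.645 (power 95% → β = 0.05).
n = (2.927 × 6.06 / 4.22)² = 17.67
Round up: n = 18.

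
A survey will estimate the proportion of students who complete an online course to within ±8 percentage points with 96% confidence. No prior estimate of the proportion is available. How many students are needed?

For a proportion with margin E = 0.08 at 96% confidence, z = 2.054.
With no prior estimate, use p = 0.5, which maximizes p(1−p) at 0.25.
n = 0.25 × (z/E)² = 0.25 × (2.054/0.08)² = 164.80
Round up: n = 165.

165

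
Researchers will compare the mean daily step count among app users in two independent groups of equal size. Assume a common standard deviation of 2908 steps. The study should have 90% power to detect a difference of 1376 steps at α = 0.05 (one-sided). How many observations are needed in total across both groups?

154 total

For two equal groups, n per group = 2·((z_α + z_β)·σ/δ)².
z_α = 1.645; z_β = 1.282 (power 90%).
n = 2 × (2.927 × 2908 / 1376)² = 2 × 38.26 = 76.52
Round up: n = 77 per group.
Total across both groups: 2 × 77 = 154.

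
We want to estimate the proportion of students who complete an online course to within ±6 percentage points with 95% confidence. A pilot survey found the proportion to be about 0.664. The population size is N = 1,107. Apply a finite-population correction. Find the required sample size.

For a proportion with margin E = 0.06 at 95% confidence, z = 1.960.
n = p̂(1−p̂)(z/E)² = 0.664 × 0.336 × (1.960/0.06)² = 238.08 — call this n₀.
Finite-population correction with N = 1,107: n = n₀ / (1 + (n₀−1)/N) = 238.08 / 1.214 = 196.11
Round up: n = 197.

197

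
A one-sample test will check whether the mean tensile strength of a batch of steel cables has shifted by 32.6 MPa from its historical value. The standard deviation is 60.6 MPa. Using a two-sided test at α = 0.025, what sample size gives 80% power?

33

For a one-sample z-test, n = ((z_{α/2} + z_β)·σ/δ)².
z_{α/2} = 2.241 (two-sided α = 0.025); z_β = 0.842 (power 80% → β = 0.2).
n = (3.083 × 60.6 / 32.6)² = 32.84
Round up: n = 33.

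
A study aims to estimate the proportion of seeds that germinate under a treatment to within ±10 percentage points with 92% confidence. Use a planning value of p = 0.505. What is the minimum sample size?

77

For a proportion with margin E = 0.1 at 92% confidence, z = 1.751.
n = p̂(1−p̂)(z/E)² = 0.505 × 0.495 × (1.751/0.1)² = 76.64
Round up: n = 77.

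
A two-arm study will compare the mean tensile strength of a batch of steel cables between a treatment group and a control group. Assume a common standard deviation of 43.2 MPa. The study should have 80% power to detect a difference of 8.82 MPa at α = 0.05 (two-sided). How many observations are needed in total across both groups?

754 total

For two equal groups, n per group = 2·((z_{α/2} + z_β)·σ/δ)².
z_{α/2} = 1.960; z_β = 0.842 (power 80%).
n = 2 × (2.802 × 43.2 / 8.82)² = 2 × 188.35 = 376.70
Round up: n = 377 per group.
Total across both groups: 2 × 377 = 754.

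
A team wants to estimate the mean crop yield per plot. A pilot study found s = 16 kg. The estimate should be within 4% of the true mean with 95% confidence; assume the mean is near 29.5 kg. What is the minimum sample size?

707

For a mean, the margin of error is E = z·σ/√n, so n = (zσ/E)².
At 95% confidence, z = 1.960.
E = 4% of 29.5 = 1.18 kg.
n = (1.960 × 16 / 1.18)² = 706.30
Round up: n = 707.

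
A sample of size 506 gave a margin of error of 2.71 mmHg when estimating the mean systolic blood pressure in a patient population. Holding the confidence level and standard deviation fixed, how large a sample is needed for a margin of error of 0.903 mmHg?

Margin of error scales as 1/√n, so n₂ = n₁·(E₁/E₂)².
n₂ = 506 × (2.71/0.903)² = 506 × 9.007 = 4557.54
Round up: n₂ = 4558.

4558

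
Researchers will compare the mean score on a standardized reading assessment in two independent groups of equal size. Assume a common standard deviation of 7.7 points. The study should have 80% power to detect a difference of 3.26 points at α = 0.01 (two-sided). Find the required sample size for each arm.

For two equal groups, n per group = 2·((z_{α/2} + z_β)·σ/δ)².
z_{α/2} = 2.576; z_β = 0.842 (power 80%).
n = 2 × (3.418 × 7.7 / 3.26)² = 2 × 65.18 = 130.36
Round up: n = 131 per group.

131 per group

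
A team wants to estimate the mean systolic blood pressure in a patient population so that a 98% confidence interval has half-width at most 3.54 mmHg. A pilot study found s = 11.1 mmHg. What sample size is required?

n = 54

For a mean, the margin of error is E = z·σ/√n, so n = (zσ/E)².
At 98% confidence, z = 2.326.
n = (2.326 × 11.1 / 3.54)² = 53.19
Round up: n = 54.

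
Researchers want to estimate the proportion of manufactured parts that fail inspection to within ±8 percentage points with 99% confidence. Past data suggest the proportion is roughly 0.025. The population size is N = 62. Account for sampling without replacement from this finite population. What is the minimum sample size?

For a proportion with margin E = 0.08 at 99% confidence, z = 2.576.
n = p̂(1−p̂)(z/E)² = 0.025 × 0.975 × (2.576/0.08)² = 25.27 — call this n₀.
Finite-population correction with N = 62: n = n₀ / (1 + (n₀−1)/N) = 25.27 / 1.391 = 18.17
Round up: n = 19.

19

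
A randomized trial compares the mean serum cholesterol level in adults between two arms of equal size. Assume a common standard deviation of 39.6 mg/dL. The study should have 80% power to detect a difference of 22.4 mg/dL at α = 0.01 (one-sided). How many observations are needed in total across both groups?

126 total

For two equal groups, n per group = 2·((z_α + z_β)·σ/δ)².
z_α = 2.326; z_β = 0.842 (power 80%).
n = 2 × (3.168 × 39.6 / 22.4)² = 2 × 31.37 = 62.74
Round up: n = 63 per group.
Total across both groups: 2 × 63 = 126.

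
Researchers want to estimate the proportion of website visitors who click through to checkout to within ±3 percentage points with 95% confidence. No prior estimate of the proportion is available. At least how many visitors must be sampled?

1068

For a proportion with margin E = 0.03 at 95% confidence, z = 1.960.
With no prior estimate, use p = 0.5, which maximizes p(1−p) at 0.25.
n = 0.25 × (z/E)² = 0.25 × (1.960/0.03)² = 1067.11
Round up: n = 1068.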